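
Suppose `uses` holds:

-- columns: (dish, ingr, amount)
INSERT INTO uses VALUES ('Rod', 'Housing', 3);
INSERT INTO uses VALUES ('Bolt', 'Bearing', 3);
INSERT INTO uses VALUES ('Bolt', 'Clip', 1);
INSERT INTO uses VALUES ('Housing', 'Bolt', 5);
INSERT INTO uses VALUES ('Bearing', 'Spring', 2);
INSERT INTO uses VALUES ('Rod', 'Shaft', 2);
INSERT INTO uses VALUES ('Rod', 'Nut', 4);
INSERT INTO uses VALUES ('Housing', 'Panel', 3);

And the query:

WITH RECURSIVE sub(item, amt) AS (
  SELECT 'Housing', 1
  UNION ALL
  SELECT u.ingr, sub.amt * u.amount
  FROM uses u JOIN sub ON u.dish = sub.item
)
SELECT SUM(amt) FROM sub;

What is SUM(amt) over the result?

59

Base: (Housing, amt=1).
Iteration 1: components of {Housing} -> Bolt = 1*5 = 5, Panel = 1*3 = 3.
Iteration 2: components of {Bolt,Panel} -> Bearing = 5*3 = 15, Clip = 5*1 = 5.
Iteration 3: components of {Bearing,Clip} -> Spring = 15*2 = 30.
Iteration 4: no further components; recursion stops.
SUM(amt) = 1 + 5 + 3 + 15 + 5 + 30 = 59.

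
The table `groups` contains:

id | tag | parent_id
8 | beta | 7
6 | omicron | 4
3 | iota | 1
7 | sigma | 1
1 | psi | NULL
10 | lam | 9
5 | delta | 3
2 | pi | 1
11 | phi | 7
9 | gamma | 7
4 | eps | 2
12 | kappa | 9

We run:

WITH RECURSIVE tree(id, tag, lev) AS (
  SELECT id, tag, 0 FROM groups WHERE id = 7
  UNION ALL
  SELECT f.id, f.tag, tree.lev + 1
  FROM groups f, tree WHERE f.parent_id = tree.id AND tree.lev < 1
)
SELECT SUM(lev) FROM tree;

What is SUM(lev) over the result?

3

Base: id=7 (sigma) at lev 0.
Iteration 1: rows with parent_id in {7} -> beta (id 8, lev 1), gamma (id 9, lev 1), phi (id 11, lev 1).
Iteration 2: lev < 1 fails for all current rows; recursion stops.
SUM(lev) = 0 + 1 + 1 + 1 = 3.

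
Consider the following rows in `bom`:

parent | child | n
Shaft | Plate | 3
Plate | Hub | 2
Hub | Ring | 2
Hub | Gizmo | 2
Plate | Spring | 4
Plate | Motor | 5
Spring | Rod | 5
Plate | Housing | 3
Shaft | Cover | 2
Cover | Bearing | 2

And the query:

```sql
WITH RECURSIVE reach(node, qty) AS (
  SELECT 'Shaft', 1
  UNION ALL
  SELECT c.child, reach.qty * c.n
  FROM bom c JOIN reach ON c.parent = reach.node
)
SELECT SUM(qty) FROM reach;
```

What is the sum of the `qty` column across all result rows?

Base: (Shaft, qty=1).
Iteration 1: components of {Shaft} -> Cover = 1*2 = 2, Plate = 1*3 = 3.
Iteration 2: components of {Cover,Plate} -> Bearing = 2*2 = 4, Housing = 3*3 = 9, Hub = 3*2 = 6, Motor = 3*5 = 15, Spring = 3*4 = 12.
Iteration 3: components of {Bearing,Housing,Hub,Motor,Spring} -> Gizmo = 6*2 = 12, Ring = 6*2 = 12, Rod = 12*5 = 60.
Iteration 4: no further components; recursion stops.
SUM(qty) = 1 + 3 + 2 + 6 + 12 + 15 + 9 + 4 + 12 + 12 + 60 = 136.

136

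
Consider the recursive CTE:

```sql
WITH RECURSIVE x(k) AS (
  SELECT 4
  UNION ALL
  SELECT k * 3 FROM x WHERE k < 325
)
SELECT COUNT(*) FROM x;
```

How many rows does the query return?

6

Base: k=4.
Iteration 1: 4 < 325 holds -> k = 4 * 3 = 12.
Iteration 2: 12 < 325 holds -> k = 12 * 3 = 36.
Iteration 3: 36 < 325 holds -> k = 36 * 3 = 108.
Iteration 4: 108 < 325 holds -> k = 108 * 3 = 324.
Iteration 5: 324 < 325 holds -> k = 324 * 3 = 972.
Iteration 6: 972 < 325 fails; recursion stops.
Total rows emitted: 6.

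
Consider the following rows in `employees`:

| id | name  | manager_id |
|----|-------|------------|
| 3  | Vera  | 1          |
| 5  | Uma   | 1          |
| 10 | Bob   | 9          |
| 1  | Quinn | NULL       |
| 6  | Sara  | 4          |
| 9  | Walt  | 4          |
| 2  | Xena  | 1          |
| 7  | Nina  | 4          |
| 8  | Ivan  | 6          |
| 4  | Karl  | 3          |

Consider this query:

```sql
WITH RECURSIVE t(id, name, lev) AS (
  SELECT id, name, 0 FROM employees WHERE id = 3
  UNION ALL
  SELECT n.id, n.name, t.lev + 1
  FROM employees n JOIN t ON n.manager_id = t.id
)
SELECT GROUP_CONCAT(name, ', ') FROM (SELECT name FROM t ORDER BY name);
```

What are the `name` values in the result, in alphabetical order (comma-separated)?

Base: id=3 (Vera) at lev 0.
Iteration 1: rows with manager_id in {3} -> Karl (id 4, lev 1).
Iteration 2: rows with manager_id in {4} -> Sara (id 6, lev 2), Nina (id 7, lev 2), Walt (id 9, lev 2).
Iteration 3: rows with manager_id in {6,7,9} -> Ivan (id 8, lev 3), Bob (id 10, lev 3).
Iteration 4: no rows with manager_id in {8,10}; recursion stops.

Bob, Ivan, Karl, Nina, Sara, Vera, Walt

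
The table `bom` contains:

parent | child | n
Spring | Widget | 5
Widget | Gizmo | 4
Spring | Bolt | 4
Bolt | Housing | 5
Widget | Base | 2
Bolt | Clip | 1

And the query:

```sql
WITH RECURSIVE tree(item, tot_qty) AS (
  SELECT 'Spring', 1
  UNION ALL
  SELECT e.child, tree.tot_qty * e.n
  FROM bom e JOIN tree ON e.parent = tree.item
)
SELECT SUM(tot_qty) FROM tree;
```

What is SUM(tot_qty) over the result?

64

Base: (Spring, tot_qty=1).
Iteration 1: components of {Spring} -> Bolt = 1*4 = 4, Widget = 1*5 = 5.
Iteration 2: components of {Bolt,Widget} -> Base = 5*2 = 10, Clip = 4*1 = 4, Gizmo = 5*4 = 20, Housing = 4*5 = 20.
Iteration 3: no further components; recursion stops.
SUM(tot_qty) = 1 + 5 + 4 + 20 + 10 + 20 + 4 = 64.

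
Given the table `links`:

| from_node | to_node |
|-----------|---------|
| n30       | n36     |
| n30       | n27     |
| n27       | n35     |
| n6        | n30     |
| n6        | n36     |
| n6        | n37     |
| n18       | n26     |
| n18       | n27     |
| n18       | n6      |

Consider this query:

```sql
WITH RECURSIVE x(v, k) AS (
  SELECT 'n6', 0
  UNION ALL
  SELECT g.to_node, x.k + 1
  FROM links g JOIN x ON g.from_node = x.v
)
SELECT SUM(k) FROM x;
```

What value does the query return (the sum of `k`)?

10

Base: (n6, k=0).
Iteration 1: edges from {n6} -> (n30, k=1), (n36, k=1), (n37, k=1).
Iteration 2: edges from {n30,n36,n37} -> (n27, k=2), (n36, k=2).
Iteration 3: edges from {n27,n36} -> (n35, k=3).
Iteration 4: no outgoing edges from {n35}; recursion stops.
SUM(k) = 0 + 1 + 1 + 1 + 2 + 2 + 3 = 10.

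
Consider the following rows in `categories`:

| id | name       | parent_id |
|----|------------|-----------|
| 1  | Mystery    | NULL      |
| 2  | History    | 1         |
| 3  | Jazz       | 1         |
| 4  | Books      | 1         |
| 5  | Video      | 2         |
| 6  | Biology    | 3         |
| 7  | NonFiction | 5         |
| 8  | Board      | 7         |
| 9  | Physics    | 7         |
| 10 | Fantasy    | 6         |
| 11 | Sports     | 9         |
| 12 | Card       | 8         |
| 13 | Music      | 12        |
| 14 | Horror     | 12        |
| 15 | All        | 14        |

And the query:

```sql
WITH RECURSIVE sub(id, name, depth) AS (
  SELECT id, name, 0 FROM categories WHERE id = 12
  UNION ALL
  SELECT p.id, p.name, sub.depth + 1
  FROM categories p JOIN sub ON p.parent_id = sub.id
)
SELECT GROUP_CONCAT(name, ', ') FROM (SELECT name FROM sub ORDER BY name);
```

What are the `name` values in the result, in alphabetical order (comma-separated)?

All, Card, Horror, Music

Base: id=12 (Card) at depth 0.
Iteration 1: rows with parent_id in {12} -> Music (id 13, depth 1), Horror (id 14, depth 1).
Iteration 2: rows with parent_id in {13,14} -> All (id 15, depth 2).
Iteration 3: no rows with parent_id in {15}; recursion stops.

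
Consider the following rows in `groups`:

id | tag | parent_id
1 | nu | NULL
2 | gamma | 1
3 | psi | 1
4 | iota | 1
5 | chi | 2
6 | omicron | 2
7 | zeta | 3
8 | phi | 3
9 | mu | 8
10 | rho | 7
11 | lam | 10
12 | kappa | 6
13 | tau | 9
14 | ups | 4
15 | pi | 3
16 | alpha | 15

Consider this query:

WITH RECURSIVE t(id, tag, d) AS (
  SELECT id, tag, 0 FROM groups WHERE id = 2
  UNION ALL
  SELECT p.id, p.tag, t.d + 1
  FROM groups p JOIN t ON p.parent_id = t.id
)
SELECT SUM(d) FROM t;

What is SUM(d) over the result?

4

Base: id=2 (gamma) at d 0.
Iteration 1: rows with parent_id in {2} -> chi (id 5, d 1), omicron (id 6, d 1).
Iteration 2: rows with parent_id in {5,6} -> kappa (id 12, d 2).
Iteration 3: no rows with parent_id in {12}; recursion stops.
SUM(d) = 0 + 1 + 1 + 2 = 4.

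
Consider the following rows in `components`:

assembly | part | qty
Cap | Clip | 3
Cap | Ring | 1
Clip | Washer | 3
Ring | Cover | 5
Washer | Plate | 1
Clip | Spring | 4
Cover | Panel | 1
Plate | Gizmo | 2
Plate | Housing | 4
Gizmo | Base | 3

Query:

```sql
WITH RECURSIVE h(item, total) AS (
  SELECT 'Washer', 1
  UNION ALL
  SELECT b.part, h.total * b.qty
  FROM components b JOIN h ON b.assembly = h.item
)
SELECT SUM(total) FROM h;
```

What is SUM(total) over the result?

14

Base: (Washer, total=1).
Iteration 1: components of {Washer} -> Plate = 1*1 = 1.
Iteration 2: components of {Plate} -> Gizmo = 1*2 = 2, Housing = 1*4 = 4.
Iteration 3: components of {Gizmo,Housing} -> Base = 2*3 = 6.
Iteration 4: no further components; recursion stops.
SUM(total) = 1 + 1 + 2 + 4 + 6 = 14.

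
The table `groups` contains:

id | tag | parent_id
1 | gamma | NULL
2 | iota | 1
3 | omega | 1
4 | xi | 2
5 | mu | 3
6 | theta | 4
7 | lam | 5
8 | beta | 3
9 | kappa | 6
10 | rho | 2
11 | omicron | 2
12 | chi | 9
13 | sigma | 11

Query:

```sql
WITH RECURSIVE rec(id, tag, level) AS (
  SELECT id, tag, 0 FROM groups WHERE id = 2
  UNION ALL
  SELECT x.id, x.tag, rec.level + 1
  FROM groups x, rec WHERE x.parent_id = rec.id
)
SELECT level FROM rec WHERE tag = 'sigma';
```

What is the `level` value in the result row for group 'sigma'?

2

Base: id=2 (iota) at level 0.
Iteration 1: rows with parent_id in {2} -> xi (id 4, level 1), rho (id 10, level 1), omicron (id 11, level 1).
Iteration 2: rows with parent_id in {4,10,11} -> theta (id 6, level 2), sigma (id 13, level 2).
Iteration 3: rows with parent_id in {6,13} -> kappa (id 9, level 3).
Iteration 4: rows with parent_id in {9} -> chi (id 12, level 4).
Iteration 5: no rows with parent_id in {12}; recursion stops.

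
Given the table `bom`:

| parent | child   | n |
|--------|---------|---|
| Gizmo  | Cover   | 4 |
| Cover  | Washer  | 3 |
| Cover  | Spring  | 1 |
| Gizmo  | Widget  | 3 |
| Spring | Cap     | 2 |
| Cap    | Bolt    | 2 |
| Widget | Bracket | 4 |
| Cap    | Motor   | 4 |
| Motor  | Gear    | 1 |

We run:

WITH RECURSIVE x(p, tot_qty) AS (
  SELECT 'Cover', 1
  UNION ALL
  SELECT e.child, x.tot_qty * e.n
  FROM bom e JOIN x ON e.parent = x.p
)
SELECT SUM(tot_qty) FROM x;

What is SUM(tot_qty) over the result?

Base: (Cover, tot_qty=1).
Iteration 1: components of {Cover} -> Spring = 1*1 = 1, Washer = 1*3 = 3.
Iteration 2: components of {Spring,Washer} -> Cap = 1*2 = 2.
Iteration 3: components of {Cap} -> Bolt = 2*2 = 4, Motor = 2*4 = 8.
Iteration 4: components of {Bolt,Motor} -> Gear = 8*1 = 8.
Iteration 5: no further components; recursion stops.
SUM(tot_qty) = 1 + 3 + 1 + 2 + 4 + 8 + 8 = 27.

27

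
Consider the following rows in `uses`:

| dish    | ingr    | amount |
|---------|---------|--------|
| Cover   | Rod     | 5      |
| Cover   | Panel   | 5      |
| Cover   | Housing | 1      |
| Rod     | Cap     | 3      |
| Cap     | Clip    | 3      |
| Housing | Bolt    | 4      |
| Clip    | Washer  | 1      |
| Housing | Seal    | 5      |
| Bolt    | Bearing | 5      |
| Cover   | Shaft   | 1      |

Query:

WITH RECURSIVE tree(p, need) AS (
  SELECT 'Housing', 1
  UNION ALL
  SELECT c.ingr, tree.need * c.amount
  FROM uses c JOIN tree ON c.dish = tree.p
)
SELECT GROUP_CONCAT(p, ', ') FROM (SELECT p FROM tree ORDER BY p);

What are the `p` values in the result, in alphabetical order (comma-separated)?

Bearing, Bolt, Housing, Seal

Base: (Housing, need=1).
Iteration 1: components of {Housing} -> Bolt = 1*4 = 4, Seal = 1*5 = 5.
Iteration 2: components of {Bolt,Seal} -> Bearing = 4*5 = 20.
Iteration 3: no further components; recursion stops.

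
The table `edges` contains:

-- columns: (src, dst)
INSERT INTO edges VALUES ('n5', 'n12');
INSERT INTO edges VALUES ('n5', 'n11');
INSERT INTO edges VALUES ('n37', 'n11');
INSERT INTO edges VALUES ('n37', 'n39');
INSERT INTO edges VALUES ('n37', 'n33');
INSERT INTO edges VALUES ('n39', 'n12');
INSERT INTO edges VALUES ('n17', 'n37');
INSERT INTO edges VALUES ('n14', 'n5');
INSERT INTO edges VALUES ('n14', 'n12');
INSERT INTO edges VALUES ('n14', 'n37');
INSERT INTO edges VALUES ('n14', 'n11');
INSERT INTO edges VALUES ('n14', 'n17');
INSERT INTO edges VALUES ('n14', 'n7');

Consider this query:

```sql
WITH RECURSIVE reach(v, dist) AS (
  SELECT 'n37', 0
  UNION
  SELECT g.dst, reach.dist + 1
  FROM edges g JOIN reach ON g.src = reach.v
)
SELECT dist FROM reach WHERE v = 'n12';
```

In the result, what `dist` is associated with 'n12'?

2

Base: (n37, dist=0).
Iteration 1: edges from {n37} -> (n11, dist=1), (n33, dist=1), (n39, dist=1).
Iteration 2: edges from {n11,n33,n39} -> (n12, dist=2).
Iteration 3: no outgoing edges from {n12}; recursion stops.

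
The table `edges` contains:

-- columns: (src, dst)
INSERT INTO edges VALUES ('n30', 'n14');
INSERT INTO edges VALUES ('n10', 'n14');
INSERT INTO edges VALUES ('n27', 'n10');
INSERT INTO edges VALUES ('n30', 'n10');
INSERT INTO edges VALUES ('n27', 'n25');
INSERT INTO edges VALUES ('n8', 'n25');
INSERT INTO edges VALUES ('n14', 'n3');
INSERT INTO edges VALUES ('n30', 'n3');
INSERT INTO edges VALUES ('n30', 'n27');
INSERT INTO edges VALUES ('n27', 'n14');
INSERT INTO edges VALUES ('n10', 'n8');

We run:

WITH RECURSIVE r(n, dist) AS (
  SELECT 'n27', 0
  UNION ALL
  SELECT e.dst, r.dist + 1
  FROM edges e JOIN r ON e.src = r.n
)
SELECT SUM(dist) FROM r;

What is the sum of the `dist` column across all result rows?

Base: (n27, dist=0).
Iteration 1: edges from {n27} -> (n10, dist=1), (n14, dist=1), (n25, dist=1).
Iteration 2: edges from {n10,n14,n25} -> (n14, dist=2), (n3, dist=2), (n8, dist=2).
Iteration 3: edges from {n14,n3,n8} -> (n25, dist=3), (n3, dist=3).
Iteration 4: no outgoing edges from {n25,n3}; recursion stops.
SUM(dist) = 0 + 1 + 1 + 1 + 2 + 2 + 2 + 3 + 3 = 15.

15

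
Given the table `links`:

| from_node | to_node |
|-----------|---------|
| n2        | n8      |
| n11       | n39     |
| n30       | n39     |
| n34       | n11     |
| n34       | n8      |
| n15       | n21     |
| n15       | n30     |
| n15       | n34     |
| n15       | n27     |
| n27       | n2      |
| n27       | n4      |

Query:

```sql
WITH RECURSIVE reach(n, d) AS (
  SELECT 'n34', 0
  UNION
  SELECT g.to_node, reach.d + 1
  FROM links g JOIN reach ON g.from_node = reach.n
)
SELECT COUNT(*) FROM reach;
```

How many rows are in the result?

4

Base: (n34, d=0).
Iteration 1: edges from {n34} -> (n11, d=1), (n8, d=1).
Iteration 2: edges from {n11,n8} -> (n39, d=2).
Iteration 3: no outgoing edges from {n39}; recursion stops.
Total rows emitted: 4.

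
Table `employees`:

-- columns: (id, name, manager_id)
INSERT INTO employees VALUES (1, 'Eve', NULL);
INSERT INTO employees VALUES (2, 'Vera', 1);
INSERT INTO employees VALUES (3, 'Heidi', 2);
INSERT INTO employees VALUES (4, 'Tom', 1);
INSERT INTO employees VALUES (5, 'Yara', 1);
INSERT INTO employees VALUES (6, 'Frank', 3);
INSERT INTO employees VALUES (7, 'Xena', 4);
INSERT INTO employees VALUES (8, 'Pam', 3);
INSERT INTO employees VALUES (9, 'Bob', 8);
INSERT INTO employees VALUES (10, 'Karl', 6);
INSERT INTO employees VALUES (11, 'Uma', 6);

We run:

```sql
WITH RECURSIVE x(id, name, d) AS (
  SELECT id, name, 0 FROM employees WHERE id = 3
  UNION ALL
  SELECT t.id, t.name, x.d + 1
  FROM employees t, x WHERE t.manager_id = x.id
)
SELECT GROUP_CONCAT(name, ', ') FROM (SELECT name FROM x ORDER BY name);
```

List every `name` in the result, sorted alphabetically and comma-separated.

Base: id=3 (Heidi) at d 0.
Iteration 1: rows with manager_id in {3} -> Frank (id 6, d 1), Pam (id 8, d 1).
Iteration 2: rows with manager_id in {6,8} -> Bob (id 9, d 2), Karl (id 10, d 2), Uma (id 11, d 2).
Iteration 3: no rows with manager_id in {9,10,11}; recursion stops.

Bob, Frank, Heidi, Karl, Pam, Uma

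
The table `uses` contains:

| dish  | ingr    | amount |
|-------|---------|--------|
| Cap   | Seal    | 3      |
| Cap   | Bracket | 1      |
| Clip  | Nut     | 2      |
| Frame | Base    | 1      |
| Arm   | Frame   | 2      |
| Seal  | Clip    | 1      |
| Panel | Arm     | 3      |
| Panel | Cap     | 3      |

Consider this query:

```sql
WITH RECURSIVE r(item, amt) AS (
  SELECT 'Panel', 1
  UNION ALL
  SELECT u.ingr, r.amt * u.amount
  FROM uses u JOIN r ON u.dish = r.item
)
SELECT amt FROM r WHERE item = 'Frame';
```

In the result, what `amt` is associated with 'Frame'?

6

Base: (Panel, amt=1).
Iteration 1: components of {Panel} -> Arm = 1*3 = 3, Cap = 1*3 = 3.
Iteration 2: components of {Arm,Cap} -> Bracket = 3*1 = 3, Frame = 3*2 = 6, Seal = 3*3 = 9.
Iteration 3: components of {Bracket,Frame,Seal} -> Base = 6*1 = 6, Clip = 9*1 = 9.
Iteration 4: components of {Base,Clip} -> Nut = 9*2 = 18.
Iteration 5: no further components; recursion stops.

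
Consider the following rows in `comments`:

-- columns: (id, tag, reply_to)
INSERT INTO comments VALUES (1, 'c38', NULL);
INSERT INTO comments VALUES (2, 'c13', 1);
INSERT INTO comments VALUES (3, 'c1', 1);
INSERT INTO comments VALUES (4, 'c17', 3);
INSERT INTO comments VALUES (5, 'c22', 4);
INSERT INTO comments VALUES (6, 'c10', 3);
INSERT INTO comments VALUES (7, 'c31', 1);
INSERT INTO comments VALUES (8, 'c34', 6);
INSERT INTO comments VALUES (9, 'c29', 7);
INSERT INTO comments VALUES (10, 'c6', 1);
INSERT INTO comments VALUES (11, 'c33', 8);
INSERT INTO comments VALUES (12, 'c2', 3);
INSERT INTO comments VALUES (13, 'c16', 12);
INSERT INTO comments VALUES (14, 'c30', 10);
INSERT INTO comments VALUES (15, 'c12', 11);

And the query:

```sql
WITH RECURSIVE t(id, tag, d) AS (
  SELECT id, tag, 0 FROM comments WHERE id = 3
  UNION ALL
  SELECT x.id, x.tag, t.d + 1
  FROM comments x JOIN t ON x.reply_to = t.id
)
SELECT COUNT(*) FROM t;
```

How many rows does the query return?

9

Base: id=3 (c1) at d 0.
Iteration 1: rows with reply_to in {3} -> c17 (id 4, d 1), c10 (id 6, d 1), c2 (id 12, d 1).
Iteration 2: rows with reply_to in {4,6,12} -> c22 (id 5, d 2), c34 (id 8, d 2), c16 (id 13, d 2).
Iteration 3: rows with reply_to in {5,8,13} -> c33 (id 11, d 3).
Iteration 4: rows with reply_to in {11} -> c12 (id 15, d 4).
Iteration 5: no rows with reply_to in {15}; recursion stops.
Total rows emitted: 9.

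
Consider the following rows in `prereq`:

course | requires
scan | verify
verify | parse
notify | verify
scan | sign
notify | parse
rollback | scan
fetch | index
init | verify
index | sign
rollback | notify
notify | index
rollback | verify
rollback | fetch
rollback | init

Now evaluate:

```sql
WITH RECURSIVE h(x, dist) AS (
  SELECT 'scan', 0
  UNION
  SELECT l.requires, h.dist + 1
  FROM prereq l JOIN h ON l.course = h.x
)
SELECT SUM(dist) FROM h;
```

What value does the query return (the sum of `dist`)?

4

Base: (scan, dist=0).
Iteration 1: edges from {scan} -> (sign, dist=1), (verify, dist=1).
Iteration 2: edges from {sign,verify} -> (parse, dist=2).
Iteration 3: no outgoing edges from {parse}; recursion stops.
SUM(dist) = 0 + 1 + 1 + 2 = 4.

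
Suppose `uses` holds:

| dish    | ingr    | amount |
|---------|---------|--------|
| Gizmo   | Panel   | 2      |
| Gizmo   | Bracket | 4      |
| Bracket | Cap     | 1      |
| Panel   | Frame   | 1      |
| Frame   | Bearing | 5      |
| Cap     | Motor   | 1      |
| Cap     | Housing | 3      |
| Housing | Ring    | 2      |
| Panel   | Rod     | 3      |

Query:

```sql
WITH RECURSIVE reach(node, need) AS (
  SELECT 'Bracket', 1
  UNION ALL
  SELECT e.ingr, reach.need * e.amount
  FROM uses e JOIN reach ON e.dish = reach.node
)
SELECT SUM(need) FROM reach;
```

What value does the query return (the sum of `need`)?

12

Base: (Bracket, need=1).
Iteration 1: components of {Bracket} -> Cap = 1*1 = 1.
Iteration 2: components of {Cap} -> Housing = 1*3 = 3, Motor = 1*1 = 1.
Iteration 3: components of {Housing,Motor} -> Ring = 3*2 = 6.
Iteration 4: no further components; recursion stops.
SUM(need) = 1 + 1 + 1 + 3 + 6 = 12.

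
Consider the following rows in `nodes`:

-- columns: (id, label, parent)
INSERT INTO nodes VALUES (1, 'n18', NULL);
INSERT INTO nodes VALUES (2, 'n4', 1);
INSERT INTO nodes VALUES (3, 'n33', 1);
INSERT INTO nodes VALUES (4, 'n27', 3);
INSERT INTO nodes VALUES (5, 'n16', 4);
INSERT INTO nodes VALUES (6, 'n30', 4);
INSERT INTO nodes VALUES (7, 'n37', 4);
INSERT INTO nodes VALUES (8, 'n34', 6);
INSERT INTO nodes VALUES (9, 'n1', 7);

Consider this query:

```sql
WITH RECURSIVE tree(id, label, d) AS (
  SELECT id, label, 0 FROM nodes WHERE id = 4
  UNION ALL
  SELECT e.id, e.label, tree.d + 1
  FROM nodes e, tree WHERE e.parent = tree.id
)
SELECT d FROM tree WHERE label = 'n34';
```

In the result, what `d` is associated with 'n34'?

Base: id=4 (n27) at d 0.
Iteration 1: rows with parent in {4} -> n16 (id 5, d 1), n30 (id 6, d 1), n37 (id 7, d 1).
Iteration 2: rows with parent in {5,6,7} -> n34 (id 8, d 2), n1 (id 9, d 2).
Iteration 3: no rows with parent in {8,9}; recursion stops.

2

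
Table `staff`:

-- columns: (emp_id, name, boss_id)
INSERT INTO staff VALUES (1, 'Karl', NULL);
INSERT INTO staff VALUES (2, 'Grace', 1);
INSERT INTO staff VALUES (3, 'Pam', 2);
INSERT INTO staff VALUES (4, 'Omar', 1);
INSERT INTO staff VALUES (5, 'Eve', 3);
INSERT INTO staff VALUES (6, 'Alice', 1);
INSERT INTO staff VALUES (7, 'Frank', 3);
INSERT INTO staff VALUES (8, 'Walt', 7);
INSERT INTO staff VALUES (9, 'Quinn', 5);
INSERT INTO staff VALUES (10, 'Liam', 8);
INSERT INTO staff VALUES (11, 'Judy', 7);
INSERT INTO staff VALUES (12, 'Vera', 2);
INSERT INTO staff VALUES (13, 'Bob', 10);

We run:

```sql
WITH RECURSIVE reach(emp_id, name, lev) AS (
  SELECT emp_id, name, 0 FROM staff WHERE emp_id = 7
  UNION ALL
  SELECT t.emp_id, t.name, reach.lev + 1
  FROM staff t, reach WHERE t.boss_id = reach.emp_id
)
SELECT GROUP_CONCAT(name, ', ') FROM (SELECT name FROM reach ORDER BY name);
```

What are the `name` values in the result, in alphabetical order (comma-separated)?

Base: emp_id=7 (Frank) at lev 0.
Iteration 1: rows with boss_id in {7} -> Walt (id 8, lev 1), Judy (id 11, lev 1).
Iteration 2: rows with boss_id in {8,11} -> Liam (id 10, lev 2).
Iteration 3: rows with boss_id in {10} -> Bob (id 13, lev 3).
Iteration 4: no rows with boss_id in {13}; recursion stops.

Bob, Frank, Judy, Liam, Walt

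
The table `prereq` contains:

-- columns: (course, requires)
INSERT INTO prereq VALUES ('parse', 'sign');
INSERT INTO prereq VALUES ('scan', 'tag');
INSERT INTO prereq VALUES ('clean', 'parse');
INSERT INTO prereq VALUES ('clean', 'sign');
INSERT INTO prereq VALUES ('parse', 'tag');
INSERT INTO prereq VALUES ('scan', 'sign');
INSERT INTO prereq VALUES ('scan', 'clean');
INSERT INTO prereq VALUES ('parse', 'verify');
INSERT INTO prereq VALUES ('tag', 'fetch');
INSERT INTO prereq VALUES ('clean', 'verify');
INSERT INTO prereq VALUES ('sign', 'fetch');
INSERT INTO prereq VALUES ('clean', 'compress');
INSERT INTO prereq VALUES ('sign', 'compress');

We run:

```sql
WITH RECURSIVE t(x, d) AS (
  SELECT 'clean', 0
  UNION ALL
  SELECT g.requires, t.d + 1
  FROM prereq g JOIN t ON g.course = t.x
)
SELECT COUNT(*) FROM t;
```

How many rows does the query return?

Base: (clean, d=0).
Iteration 1: edges from {clean} -> (compress, d=1), (parse, d=1), (sign, d=1), (verify, d=1).
Iteration 2: edges from {compress,parse,sign,verify} -> (compress, d=2), (fetch, d=2), (sign, d=2), (tag, d=2), (verify, d=2).
Iteration 3: edges from {compress,fetch,sign,tag,verify} -> (compress, d=3), (fetch, d=3) x2. [UNION ALL keeps all 3 new rows, including repeats]
Iteration 4: no outgoing edges from {compress,fetch}; recursion stops.
Total rows emitted: 13.

13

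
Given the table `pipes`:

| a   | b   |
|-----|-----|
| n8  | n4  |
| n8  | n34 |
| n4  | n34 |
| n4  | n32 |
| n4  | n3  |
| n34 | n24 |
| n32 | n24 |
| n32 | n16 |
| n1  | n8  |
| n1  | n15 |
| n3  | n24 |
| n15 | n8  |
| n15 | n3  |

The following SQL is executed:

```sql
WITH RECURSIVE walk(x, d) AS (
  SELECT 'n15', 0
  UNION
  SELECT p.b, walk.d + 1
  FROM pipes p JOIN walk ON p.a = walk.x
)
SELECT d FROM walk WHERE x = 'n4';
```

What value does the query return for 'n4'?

2

Base: (n15, d=0).
Iteration 1: edges from {n15} -> (n3, d=1), (n8, d=1).
Iteration 2: edges from {n3,n8} -> (n24, d=2), (n34, d=2), (n4, d=2).
Iteration 3: edges from {n24,n34,n4} -> (n24, d=3), (n3, d=3), (n32, d=3), (n34, d=3).
Iteration 4: edges from {n24,n3,n32,n34} -> (n16, d=4), (n24, d=4). [UNION drops 2 duplicate row(s)]
Iteration 5: no outgoing edges from {n16,n24}; recursion stops.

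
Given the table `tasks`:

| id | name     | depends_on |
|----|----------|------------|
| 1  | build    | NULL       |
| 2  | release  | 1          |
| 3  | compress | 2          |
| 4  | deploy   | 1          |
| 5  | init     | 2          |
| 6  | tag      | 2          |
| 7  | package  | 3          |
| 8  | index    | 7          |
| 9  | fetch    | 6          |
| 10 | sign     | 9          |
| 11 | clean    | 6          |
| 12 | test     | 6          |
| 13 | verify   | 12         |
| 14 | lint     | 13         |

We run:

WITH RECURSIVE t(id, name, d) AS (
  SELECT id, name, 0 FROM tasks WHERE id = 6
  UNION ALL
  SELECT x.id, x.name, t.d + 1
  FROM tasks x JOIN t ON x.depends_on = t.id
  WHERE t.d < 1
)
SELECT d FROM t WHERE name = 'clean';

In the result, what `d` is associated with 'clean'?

1

Base: id=6 (tag) at d 0.
Iteration 1: rows with depends_on in {6} -> fetch (id 9, d 1), clean (id 11, d 1), test (id 12, d 1).
Iteration 2: d < 1 fails for all current rows; recursion stops.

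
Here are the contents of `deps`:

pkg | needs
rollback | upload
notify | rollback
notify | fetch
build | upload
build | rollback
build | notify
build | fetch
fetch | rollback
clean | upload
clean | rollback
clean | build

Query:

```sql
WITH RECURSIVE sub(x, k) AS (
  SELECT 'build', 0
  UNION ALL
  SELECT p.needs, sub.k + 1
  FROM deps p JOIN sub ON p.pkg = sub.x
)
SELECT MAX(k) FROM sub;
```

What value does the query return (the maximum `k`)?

4

Base: (build, k=0).
Iteration 1: edges from {build} -> (fetch, k=1), (notify, k=1), (rollback, k=1), (upload, k=1).
Iteration 2: edges from {fetch,notify,rollback,upload} -> (fetch, k=2), (rollback, k=2) x2, (upload, k=2). [UNION ALL keeps all 4 new rows, including repeats]
Iteration 3: edges from {fetch,rollback,upload} -> (rollback, k=3), (upload, k=3) x2. [UNION ALL keeps all 3 new rows, including repeats]
Iteration 4: edges from {rollback,upload} -> (upload, k=4).
Iteration 5: no outgoing edges from {upload}; recursion stops.
k values: 0, 1, 1, 1, 1, 2, 2, 2, 2, 3, 3, 3, 4; the maximum is 4.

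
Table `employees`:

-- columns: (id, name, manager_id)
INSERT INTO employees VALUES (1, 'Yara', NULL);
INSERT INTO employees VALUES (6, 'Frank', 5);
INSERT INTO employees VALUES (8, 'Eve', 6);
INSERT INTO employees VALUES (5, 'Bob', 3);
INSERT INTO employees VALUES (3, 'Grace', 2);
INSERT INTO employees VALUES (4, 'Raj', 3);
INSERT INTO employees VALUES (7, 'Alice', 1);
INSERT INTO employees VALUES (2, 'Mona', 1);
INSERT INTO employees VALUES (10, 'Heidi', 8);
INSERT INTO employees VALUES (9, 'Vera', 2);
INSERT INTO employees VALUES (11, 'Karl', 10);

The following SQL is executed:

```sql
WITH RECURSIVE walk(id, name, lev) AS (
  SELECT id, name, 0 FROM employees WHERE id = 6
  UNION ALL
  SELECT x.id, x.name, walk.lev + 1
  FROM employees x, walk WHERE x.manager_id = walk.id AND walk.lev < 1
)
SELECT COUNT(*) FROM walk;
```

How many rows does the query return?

2

Base: id=6 (Frank) at lev 0.
Iteration 1: rows with manager_id in {6} -> Eve (id 8, lev 1).
Iteration 2: lev < 1 fails for all current rows; recursion stops.
Total rows emitted: 2.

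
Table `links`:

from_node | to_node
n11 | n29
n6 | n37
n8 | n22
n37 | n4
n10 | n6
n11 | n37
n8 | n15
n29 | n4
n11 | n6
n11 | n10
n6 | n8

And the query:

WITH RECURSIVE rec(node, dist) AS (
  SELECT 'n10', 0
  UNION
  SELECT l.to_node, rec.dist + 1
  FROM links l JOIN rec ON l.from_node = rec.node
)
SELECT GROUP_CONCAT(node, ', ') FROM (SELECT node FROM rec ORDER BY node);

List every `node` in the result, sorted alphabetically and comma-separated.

n10, n15, n22, n37, n4, n6, n8

Base: (n10, dist=0).
Iteration 1: edges from {n10} -> (n6, dist=1).
Iteration 2: edges from {n6} -> (n37, dist=2), (n8, dist=2).
Iteration 3: edges from {n37,n8} -> (n15, dist=3), (n22, dist=3), (n4, dist=3).
Iteration 4: no outgoing edges from {n15,n22,n4}; recursion stops.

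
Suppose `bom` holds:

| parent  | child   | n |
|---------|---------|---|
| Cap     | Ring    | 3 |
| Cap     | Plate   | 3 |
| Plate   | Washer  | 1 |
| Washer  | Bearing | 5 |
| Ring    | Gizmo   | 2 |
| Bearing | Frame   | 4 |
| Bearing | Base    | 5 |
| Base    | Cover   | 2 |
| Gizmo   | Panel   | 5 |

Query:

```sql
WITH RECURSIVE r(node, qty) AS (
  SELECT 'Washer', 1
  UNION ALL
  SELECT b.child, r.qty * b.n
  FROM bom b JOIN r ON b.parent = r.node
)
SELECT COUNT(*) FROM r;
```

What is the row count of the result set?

5

Base: (Washer, qty=1).
Iteration 1: components of {Washer} -> Bearing = 1*5 = 5.
Iteration 2: components of {Bearing} -> Base = 5*5 = 25, Frame = 5*4 = 20.
Iteration 3: components of {Base,Frame} -> Cover = 25*2 = 50.
Iteration 4: no further components; recursion stops.
Total rows emitted: 5.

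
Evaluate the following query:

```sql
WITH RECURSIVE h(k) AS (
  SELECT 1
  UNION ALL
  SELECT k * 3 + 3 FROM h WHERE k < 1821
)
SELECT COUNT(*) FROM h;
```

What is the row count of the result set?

Base: k=1.
Iteration 1: 1 < 1821 holds -> k = 1 * 3 + 3 = 6.
Iteration 2: 6 < 1821 holds -> k = 6 * 3 + 3 = 21.
Iteration 3: 21 < 1821 holds -> k = 21 * 3 + 3 = 66.
Iteration 4: 66 < 1821 holds -> k = 66 * 3 + 3 = 201.
Iteration 5: 201 < 1821 holds -> k = 201 * 3 + 3 = 606.
Iteration 6: 606 < 1821 holds -> k = 606 * 3 + 3 = 1821.
Iteration 7: 1821 < 1821 fails; recursion stops.
Total rows emitted: 7.

7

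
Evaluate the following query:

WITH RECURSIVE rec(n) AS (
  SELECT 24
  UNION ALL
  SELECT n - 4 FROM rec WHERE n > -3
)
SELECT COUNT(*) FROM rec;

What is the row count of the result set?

Base: n=24.
Iteration 1: 24 > -3 holds -> n = 24 - 4 = 20.
Iteration 2: 20 > -3 holds -> n = 20 - 4 = 16.
Iteration 3: 16 > -3 holds -> n = 16 - 4 = 12.
Iteration 4: 12 > -3 holds -> n = 12 - 4 = 8.
Iteration 5: 8 > -3 holds -> n = 8 - 4 = 4.
Iteration 6: 4 > -3 holds -> n = 4 - 4 = 0.
Iteration 7: 0 > -3 holds -> n = 0 - 4 = -4.
Iteration 8: -4 > -3 fails; recursion stops.
Total rows emitted: 8.

8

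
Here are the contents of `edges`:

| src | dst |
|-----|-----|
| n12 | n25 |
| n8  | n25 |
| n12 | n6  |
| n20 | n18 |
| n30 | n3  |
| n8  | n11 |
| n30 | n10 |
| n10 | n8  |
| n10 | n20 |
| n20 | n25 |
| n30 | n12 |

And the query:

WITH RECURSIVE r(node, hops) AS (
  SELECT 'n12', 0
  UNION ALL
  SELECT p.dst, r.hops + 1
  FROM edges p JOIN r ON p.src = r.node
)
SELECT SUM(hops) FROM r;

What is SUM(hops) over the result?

Base: (n12, hops=0).
Iteration 1: edges from {n12} -> (n25, hops=1), (n6, hops=1).
Iteration 2: no outgoing edges from {n25,n6}; recursion stops.
SUM(hops) = 0 + 1 + 1 = 2.

2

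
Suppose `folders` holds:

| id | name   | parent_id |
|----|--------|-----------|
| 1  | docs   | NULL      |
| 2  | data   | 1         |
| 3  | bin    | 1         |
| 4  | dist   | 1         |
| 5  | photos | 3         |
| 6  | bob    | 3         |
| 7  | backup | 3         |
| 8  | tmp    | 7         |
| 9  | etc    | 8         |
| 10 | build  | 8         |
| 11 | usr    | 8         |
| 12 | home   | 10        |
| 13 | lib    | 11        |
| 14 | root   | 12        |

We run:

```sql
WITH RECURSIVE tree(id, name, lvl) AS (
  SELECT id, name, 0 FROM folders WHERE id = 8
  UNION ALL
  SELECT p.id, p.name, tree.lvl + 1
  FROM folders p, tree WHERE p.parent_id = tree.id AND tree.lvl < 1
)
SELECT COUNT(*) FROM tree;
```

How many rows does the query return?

Base: id=8 (tmp) at lvl 0.
Iteration 1: rows with parent_id in {8} -> etc (id 9, lvl 1), build (id 10, lvl 1), usr (id 11, lvl 1).
Iteration 2: lvl < 1 fails for all current rows; recursion stops.
Total rows emitted: 4.

4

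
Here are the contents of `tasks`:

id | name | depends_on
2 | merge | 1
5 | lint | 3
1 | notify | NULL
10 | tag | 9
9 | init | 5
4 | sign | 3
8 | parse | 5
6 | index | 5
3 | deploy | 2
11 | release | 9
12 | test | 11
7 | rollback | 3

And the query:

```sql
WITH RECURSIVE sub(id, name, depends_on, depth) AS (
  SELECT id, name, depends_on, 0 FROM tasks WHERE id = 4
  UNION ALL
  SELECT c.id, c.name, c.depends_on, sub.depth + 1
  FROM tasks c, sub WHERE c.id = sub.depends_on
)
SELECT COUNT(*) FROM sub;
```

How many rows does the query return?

Base: id=4 (sign), depends_on=3, depth 0.
Iteration 1: join on id=3 -> deploy (id 3, depends_on=2, depth 1).
Iteration 2: join on id=2 -> merge (id 2, depends_on=1, depth 2).
Iteration 3: join on id=1 -> notify (id 1, depends_on=NULL, depth 3).
Iteration 4: depends_on is NULL; no match; recursion stops.
Total rows emitted: 4.

4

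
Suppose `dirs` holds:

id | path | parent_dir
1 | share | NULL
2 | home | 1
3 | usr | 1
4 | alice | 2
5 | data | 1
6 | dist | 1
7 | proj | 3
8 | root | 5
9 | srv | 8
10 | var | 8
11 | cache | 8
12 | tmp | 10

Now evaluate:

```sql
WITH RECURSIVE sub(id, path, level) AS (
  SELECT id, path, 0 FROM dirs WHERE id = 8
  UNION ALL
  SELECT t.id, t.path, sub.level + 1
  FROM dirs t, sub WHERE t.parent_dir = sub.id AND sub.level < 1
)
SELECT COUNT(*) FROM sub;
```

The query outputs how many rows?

4

Base: id=8 (root) at level 0.
Iteration 1: rows with parent_dir in {8} -> srv (id 9, level 1), var (id 10, level 1), cache (id 11, level 1).
Iteration 2: level < 1 fails for all current rows; recursion stops.
Total rows emitted: 4.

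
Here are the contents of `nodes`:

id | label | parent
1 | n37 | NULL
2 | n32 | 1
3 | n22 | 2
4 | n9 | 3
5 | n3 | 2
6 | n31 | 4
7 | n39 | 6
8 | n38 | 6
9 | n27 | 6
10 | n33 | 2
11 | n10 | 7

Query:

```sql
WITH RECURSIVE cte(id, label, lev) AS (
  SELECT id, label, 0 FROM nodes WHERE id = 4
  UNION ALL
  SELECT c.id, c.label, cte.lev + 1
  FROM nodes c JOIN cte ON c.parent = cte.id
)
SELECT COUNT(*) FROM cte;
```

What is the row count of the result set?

6

Base: id=4 (n9) at lev 0.
Iteration 1: rows with parent in {4} -> n31 (id 6, lev 1).
Iteration 2: rows with parent in {6} -> n39 (id 7, lev 2), n38 (id 8, lev 2), n27 (id 9, lev 2).
Iteration 3: rows with parent in {7,8,9} -> n10 (id 11, lev 3).
Iteration 4: no rows with parent in {11}; recursion stops.
Total rows emitted: 6.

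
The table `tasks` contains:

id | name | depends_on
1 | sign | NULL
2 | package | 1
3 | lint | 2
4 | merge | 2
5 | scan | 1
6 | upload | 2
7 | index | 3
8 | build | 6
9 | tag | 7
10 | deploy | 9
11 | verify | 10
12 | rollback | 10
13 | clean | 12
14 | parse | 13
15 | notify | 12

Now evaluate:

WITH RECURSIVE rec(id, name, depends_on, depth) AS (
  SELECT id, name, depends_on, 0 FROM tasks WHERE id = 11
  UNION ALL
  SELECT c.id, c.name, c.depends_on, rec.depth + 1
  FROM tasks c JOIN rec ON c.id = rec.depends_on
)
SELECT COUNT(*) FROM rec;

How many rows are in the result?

Base: id=11 (verify), depends_on=10, depth 0.
Iteration 1: join on id=10 -> deploy (id 10, depends_on=9, depth 1).
Iteration 2: join on id=9 -> tag (id 9, depends_on=7, depth 2).
Iteration 3: join on id=7 -> index (id 7, depends_on=3, depth 3).
Iteration 4: join on id=3 -> lint (id 3, depends_on=2, depth 4).
Iteration 5: join on id=2 -> package (id 2, depends_on=1, depth 5).
Iteration 6: join on id=1 -> sign (id 1, depends_on=NULL, depth 6).
Iteration 7: depends_on is NULL; no match; recursion stops.
Total rows emitted: 7.

7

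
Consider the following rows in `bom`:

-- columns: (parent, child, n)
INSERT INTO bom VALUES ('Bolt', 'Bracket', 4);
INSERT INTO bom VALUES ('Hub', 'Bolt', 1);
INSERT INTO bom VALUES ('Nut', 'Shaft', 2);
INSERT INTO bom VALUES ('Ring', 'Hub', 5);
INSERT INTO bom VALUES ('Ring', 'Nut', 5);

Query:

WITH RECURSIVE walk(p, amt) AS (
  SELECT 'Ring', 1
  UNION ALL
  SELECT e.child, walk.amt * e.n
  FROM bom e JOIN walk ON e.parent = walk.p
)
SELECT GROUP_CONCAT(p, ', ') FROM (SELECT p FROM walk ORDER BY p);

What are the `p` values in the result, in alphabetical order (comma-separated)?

Base: (Ring, amt=1).
Iteration 1: components of {Ring} -> Hub = 1*5 = 5, Nut = 1*5 = 5.
Iteration 2: components of {Hub,Nut} -> Bolt = 5*1 = 5, Shaft = 5*2 = 10.
Iteration 3: components of {Bolt,Shaft} -> Bracket = 5*4 = 20.
Iteration 4: no further components; recursion stops.

Bolt, Bracket, Hub, Nut, Ring, Shaft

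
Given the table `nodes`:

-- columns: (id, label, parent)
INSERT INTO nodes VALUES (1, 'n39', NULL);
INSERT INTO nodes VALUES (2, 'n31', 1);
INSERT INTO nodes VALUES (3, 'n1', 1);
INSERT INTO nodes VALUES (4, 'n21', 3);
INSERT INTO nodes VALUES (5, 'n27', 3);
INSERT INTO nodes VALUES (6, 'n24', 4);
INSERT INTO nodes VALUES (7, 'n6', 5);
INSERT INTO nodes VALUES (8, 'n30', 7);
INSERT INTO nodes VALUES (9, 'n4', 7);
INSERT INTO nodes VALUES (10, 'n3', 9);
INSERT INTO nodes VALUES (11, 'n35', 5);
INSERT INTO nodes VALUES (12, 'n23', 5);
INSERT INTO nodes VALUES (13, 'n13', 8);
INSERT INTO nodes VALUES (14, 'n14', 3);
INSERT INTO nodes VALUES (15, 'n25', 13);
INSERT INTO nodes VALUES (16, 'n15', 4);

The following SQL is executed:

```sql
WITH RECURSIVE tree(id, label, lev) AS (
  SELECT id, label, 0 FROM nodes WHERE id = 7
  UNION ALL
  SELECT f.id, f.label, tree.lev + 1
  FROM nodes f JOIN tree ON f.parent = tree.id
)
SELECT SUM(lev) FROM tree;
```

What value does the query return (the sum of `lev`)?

Base: id=7 (n6) at lev 0.
Iteration 1: rows with parent in {7} -> n30 (id 8, lev 1), n4 (id 9, lev 1).
Iteration 2: rows with parent in {8,9} -> n3 (id 10, lev 2), n13 (id 13, lev 2).
Iteration 3: rows with parent in {10,13} -> n25 (id 15, lev 3).
Iteration 4: no rows with parent in {15}; recursion stops.
SUM(lev) = 0 + 1 + 1 + 2 + 2 + 3 = 9.

9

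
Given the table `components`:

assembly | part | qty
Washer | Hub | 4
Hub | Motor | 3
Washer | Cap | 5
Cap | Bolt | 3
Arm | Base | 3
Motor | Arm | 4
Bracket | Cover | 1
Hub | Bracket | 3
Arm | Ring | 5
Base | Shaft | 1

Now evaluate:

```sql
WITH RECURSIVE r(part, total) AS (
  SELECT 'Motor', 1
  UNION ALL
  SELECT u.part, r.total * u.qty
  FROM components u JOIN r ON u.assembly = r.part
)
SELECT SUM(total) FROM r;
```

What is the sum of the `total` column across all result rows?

49

Base: (Motor, total=1).
Iteration 1: components of {Motor} -> Arm = 1*4 = 4.
Iteration 2: components of {Arm} -> Base = 4*3 = 12, Ring = 4*5 = 20.
Iteration 3: components of {Base,Ring} -> Shaft = 12*1 = 12.
Iteration 4: no further components; recursion stops.
SUM(total) = 1 + 4 + 12 + 20 + 12 = 49.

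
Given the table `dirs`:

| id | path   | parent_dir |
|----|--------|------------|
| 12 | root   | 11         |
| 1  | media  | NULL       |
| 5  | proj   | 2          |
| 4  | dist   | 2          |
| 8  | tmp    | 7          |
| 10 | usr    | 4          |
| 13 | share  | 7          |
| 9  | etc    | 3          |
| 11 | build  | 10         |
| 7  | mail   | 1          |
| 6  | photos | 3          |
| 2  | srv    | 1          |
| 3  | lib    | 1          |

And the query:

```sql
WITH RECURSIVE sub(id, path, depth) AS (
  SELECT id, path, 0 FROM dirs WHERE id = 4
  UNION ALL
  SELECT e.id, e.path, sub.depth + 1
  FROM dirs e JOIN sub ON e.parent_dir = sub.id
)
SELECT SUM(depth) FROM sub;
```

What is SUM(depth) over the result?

Base: id=4 (dist) at depth 0.
Iteration 1: rows with parent_dir in {4} -> usr (id 10, depth 1).
Iteration 2: rows with parent_dir in {10} -> build (id 11, depth 2).
Iteration 3: rows with parent_dir in {11} -> root (id 12, depth 3).
Iteration 4: no rows with parent_dir in {12}; recursion stops.
SUM(depth) = 0 + 1 + 2 + 3 = 6.

6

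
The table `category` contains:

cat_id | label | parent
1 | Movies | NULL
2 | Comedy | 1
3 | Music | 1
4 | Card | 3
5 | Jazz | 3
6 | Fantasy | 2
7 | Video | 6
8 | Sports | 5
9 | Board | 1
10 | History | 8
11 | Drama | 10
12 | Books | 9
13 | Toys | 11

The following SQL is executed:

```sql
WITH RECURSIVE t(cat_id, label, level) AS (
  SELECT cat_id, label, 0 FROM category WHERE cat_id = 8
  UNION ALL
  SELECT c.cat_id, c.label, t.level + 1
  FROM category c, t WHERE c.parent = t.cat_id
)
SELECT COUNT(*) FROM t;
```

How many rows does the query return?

4

Base: cat_id=8 (Sports) at level 0.
Iteration 1: rows with parent in {8} -> History (id 10, level 1).
Iteration 2: rows with parent in {10} -> Drama (id 11, level 2).
Iteration 3: rows with parent in {11} -> Toys (id 13, level 3).
Iteration 4: no rows with parent in {13}; recursion stops.
Total rows emitted: 4.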